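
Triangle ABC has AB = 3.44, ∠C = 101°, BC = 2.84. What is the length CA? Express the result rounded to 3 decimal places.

Law of sines: sin A = BC·sin C/AB ≈ 0.81041.
Since AB ≥ BC, only the acute value applies: ∠A ≈ 54.14°.
Then ∠B = 180° − ∠C − ∠A ≈ 24.86°.
Law of sines gives CA = AB·sin B/sin C ≈ 1.4735.

1.473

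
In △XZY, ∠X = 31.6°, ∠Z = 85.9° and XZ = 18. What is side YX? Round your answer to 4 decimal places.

20.2409

The third angle is ∠Y = 180° − ∠X − ∠Z = 62.50°.
Law of sines: YX = XZ·sin Z/sin Y ≈ 20.241.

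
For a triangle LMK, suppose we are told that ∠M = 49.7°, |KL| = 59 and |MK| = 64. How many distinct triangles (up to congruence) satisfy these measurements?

|MK|·sin M = 64·sin(49.7°) ≈ 48.81.
Since |MK| sin M < |KL| < |MK| (48.81 < 59 < 64), two triangles exist.

2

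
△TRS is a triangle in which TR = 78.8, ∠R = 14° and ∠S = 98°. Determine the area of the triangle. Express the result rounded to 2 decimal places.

The third angle is ∠T = 180° − ∠R − ∠S = 68.00°.
Law of sines: RS = TR·sin T/sin S ≈ 73.78.
Law of sines: ST = TR·sin R/sin S ≈ 19.251.
Area = ½·TR·RS·sin R ≈ 703.25.

area ≈ 703.25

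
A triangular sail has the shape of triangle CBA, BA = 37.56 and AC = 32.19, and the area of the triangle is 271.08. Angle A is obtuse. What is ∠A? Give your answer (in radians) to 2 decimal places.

From area = ½·BA·AC·sin A, we get sin A = 2·area/(BA·AC) ≈ 0.44842.
Taking the obtuse solution, ∠A ≈ 2.6766 rad.

2.68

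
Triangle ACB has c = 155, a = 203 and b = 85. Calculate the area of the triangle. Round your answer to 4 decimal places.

Semiperimeter s = (203 + 155 + 85)/2 = 221.5.
Heron's formula: area = √(221.5·18.5·66.5·136.5) ≈ 6098.9.

6098.8770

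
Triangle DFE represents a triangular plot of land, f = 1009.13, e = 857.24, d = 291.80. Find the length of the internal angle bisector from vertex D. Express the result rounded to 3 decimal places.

By the law of cosines, cos D = (f² + e² − d²) / (2·f·e) ≈ 0.96412, so ∠D ≈ 0.269 rad.
The bisector from D has length 2·f·e·cos(∠D/2)/(f+e) ≈ 918.65.

t_D ≈ 918.652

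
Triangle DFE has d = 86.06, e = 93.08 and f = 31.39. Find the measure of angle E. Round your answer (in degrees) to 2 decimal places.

By the law of cosines, cos E = (d² + f² − e²) / (2·d·f) ≈ -0.05039, so ∠E ≈ 92.89°.

∠E ≈ 92.89°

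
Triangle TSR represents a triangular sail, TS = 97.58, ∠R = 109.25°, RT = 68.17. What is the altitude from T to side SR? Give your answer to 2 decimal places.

Law of sines: sin S = RT·sin R/TS ≈ 0.65955.
Since TS ≥ RT, only the acute value applies: ∠S ≈ 41.27°.
Then ∠T = 180° − ∠R − ∠S ≈ 29.48°.
Law of sines gives SR = TS·sin T/sin R ≈ 50.872.
Area = ½·TS·RT·sin T ≈ 1637.
The altitude from T has length 2·area/SR ≈ 64.359.

64.36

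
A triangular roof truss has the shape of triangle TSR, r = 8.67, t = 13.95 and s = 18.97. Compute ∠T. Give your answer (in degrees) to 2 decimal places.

∠T ≈ 43.04°

By the law of cosines, cos T = (s² + r² − t²) / (2·s·r) ≈ 0.73092, so ∠T ≈ 43.04°.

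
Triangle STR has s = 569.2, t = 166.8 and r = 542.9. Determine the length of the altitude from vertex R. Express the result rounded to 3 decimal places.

Semiperimeter p = (569.2 + 166.8 + 542.9)/2 = 639.45.
Heron's formula: area = √(639.45·70.25·472.65·96.55) ≈ 45276.
The altitude from R has length 2·area/r ≈ 166.79.

166.795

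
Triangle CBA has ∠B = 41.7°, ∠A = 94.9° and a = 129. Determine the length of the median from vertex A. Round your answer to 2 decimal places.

The third angle is ∠C = 180° − ∠B − ∠A = 43.40°.
Law of sines: c = a·sin C/sin A ≈ 88.959.
Law of sines: b = a·sin B/sin A ≈ 86.129.
Median from A: ½√(2·c² + 2·b² − a²) ≈ 59.21.

m_A ≈ 59.21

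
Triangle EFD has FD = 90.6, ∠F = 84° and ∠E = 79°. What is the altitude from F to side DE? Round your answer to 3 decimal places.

h_F ≈ 26.489

The third angle is ∠D = 180° − ∠E − ∠F = 17.00°.
Law of sines: DE = FD·sin F/sin E ≈ 91.79.
Law of sines: EF = FD·sin D/sin E ≈ 26.985.
Area = ½·FD·DE·sin D ≈ 1215.7.
The altitude from F has length 2·area/DE ≈ 26.489.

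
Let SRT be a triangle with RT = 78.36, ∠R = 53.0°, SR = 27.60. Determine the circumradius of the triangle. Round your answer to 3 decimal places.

By the law of cosines, TS² = SR² + RT² − 2·SR·RT·cos R = 4298.9, so TS ≈ 65.566.
Area = ½·SR·RT·sin R ≈ 863.62.
Circumradius = TS/(2 sin R) ≈ 41.049.

41.049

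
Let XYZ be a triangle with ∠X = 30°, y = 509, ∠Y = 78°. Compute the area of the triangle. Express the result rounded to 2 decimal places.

The third angle is ∠Z = 180° − ∠X − ∠Y = 72.00°.
Law of sines: x = y·sin X/sin Y ≈ 260.19.
Law of sines: z = y·sin Z/sin Y ≈ 494.9.
Area = ½·y·x·sin Z ≈ 62976.

area ≈ 62976.35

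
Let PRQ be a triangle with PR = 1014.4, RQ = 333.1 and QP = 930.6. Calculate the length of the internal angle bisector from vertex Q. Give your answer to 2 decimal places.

t_Q ≈ 332.03

By the law of cosines, cos Q = (RQ² + QP² − PR²) / (2·RQ·QP) ≈ -0.08393, so ∠Q ≈ 94.81°.
The bisector from Q has length 2·RQ·QP·cos(∠Q/2)/(RQ+QP) ≈ 332.03.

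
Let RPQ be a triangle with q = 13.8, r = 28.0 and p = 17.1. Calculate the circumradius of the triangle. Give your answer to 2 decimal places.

By the law of cosines, cos R = (p² + q² − r²) / (2·p·q) ≈ -0.63808, so ∠R ≈ 129.65°.
Circumradius = r/(2 sin R) ≈ 18.183.

18.18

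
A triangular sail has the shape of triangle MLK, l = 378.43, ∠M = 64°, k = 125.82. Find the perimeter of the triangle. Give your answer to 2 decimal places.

perimeter ≈ 846.73

By the law of cosines, m² = l² + k² − 2·l·k·cos M = 1.1729e+05, so m ≈ 342.48.
Semiperimeter s = (342.48+378.43+125.82)/2 = 423.37.
Perimeter = 342.48 + 378.43 + 125.82 = 846.73.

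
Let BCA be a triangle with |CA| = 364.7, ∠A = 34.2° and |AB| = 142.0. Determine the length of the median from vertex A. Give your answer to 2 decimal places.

By the law of cosines, |BC|² = |CA|² + |AB|² − 2·|CA|·|AB|·cos A = 67505, so |BC| ≈ 259.82.
Median from A: ½√(2·|CA|² + 2·|AB|² − |BC|²) ≈ 244.35.

244.35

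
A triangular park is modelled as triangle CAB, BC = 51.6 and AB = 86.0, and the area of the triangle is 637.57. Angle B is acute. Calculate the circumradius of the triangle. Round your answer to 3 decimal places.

From area = ½·AB·BC·sin B, we get sin B = 2·area/(AB·BC) ≈ 0.28735.
Taking the acute solution, ∠B ≈ 16.70°.
Law of cosines then gives CA ≈ 39.467.
Circumradius = CA/(2 sin B) ≈ 68.675.

68.675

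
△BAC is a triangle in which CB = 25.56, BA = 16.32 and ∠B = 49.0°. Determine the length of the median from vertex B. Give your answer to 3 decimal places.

m_B ≈ 19.151

By the law of cosines, AC² = CB² + BA² − 2·CB·BA·cos B = 372.32, so AC ≈ 19.296.
Median from B: ½√(2·CB² + 2·BA² − AC²) ≈ 19.151.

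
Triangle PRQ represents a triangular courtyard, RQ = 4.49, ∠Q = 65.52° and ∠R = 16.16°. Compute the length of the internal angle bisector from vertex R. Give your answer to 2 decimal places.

The third angle is ∠P = 180° − ∠R − ∠Q = 98.32°.
Law of sines: QP = RQ·sin R/sin P ≈ 1.263.
Law of sines: PR = RQ·sin Q/sin P ≈ 4.1298.
The bisector from R has length 2·PR·RQ·cos(∠R/2)/(PR+RQ) ≈ 4.2597.

4.26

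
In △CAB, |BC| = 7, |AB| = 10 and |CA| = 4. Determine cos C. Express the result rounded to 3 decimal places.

By the law of cosines, cos C = (|BC|² + |CA|² − |AB|²) / (2·|BC|·|CA|) ≈ -0.62500, so ∠C ≈ 2.246 rad.

-0.625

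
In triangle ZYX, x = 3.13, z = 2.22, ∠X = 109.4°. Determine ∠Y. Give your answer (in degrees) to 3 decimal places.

Law of sines: sin Z = z·sin X/x ≈ 0.66899.
Since x ≥ z, only the acute value applies: ∠Z ≈ 41.99°.
Then ∠Y = 180° − ∠X − ∠Z ≈ 28.61°.

∠Y ≈ 28.610°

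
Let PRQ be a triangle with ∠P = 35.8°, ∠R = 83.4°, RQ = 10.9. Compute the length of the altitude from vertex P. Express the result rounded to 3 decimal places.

The third angle is ∠Q = 180° − ∠P − ∠R = 60.80°.
Law of sines: QP = RQ·sin R/sin P ≈ 18.51.
Law of sines: PR = RQ·sin Q/sin P ≈ 16.266.
Area = ½·RQ·QP·sin Q ≈ 88.062.
The altitude from P has length 2·area/RQ ≈ 16.158.

h_P ≈ 16.158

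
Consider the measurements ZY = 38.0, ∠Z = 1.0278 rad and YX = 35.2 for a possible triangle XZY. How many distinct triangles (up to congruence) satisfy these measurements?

2

ZY·sin Z = 38.0·sin(1.0278 rad) ≈ 32.53.
Since ZY sin Z < YX < ZY (32.53 < 35.2 < 38.0), two triangles exist.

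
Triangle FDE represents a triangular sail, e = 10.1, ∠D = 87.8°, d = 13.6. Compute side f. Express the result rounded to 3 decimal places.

9.504

Law of sines: sin E = e·sin D/d ≈ 0.74210.
Since d ≥ e, only the acute value applies: ∠E ≈ 47.91°.
Then ∠F = 180° − ∠D − ∠E ≈ 44.29°.
Law of sines gives f = d·sin F/sin D ≈ 9.5037.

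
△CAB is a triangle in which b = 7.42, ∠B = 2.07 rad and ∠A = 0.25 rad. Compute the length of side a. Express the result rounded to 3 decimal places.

The third angle is ∠C = π − ∠A − ∠B = 0.822 rad.
Law of sines: a = b·sin A/sin B ≈ 2.0909.

2.091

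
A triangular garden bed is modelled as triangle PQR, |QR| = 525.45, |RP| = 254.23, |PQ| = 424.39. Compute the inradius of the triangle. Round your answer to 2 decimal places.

r ≈ 88.66

Semiperimeter s = (525.45 + 254.23 + 424.39)/2 = 602.04.
Heron's formula: area = √(602.04·76.585·347.81·177.65) ≈ 53374.
Inradius = area/s = 53374/602.04 ≈ 88.655.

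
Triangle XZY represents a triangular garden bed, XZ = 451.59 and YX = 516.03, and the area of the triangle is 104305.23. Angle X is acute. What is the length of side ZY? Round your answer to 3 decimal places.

512.352

From area = ½·YX·XZ·sin X, we get sin X = 2·area/(YX·XZ) ≈ 0.89519.
Taking the acute solution, ∠X ≈ 63.53°.
Law of cosines then gives ZY ≈ 512.35.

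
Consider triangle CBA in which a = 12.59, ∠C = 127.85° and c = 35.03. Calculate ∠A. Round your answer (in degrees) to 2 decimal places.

16.49

Law of sines: sin A = a·sin C/c ≈ 0.28379.
Since c ≥ a, only the acute value applies: ∠A ≈ 16.49°.
Then ∠B = 180° − ∠C − ∠A ≈ 35.66°.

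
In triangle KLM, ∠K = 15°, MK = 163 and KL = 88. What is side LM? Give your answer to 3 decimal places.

By the law of cosines, LM² = MK² + KL² − 2·MK·KL·cos K = 6602.5, so LM ≈ 81.256.

81.256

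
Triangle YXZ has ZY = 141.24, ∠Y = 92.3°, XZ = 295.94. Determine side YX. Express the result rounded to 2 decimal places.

254.45

Law of sines: sin X = ZY·sin Y/XZ ≈ 0.47687.
Since XZ ≥ ZY, only the acute value applies: ∠X ≈ 28.48°.
Then ∠Z = 180° − ∠Y − ∠X ≈ 59.22°.
Law of sines gives YX = XZ·sin Z/sin Y ≈ 254.45.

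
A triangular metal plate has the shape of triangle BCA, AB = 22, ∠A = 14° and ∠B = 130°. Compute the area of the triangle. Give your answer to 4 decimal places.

area ≈ 76.3002

The third angle is ∠C = 180° − ∠A − ∠B = 36.00°.
Law of sines: CA = AB·sin B/sin C ≈ 28.672.
Law of sines: BC = AB·sin A/sin C ≈ 9.0548.
Area = ½·AB·CA·sin A ≈ 76.3.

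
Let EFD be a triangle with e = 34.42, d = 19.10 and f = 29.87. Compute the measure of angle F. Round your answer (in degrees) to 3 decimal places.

By the law of cosines, cos F = (d² + e² − f²) / (2·d·e) ≈ 0.49993, so ∠F ≈ 60.00°.

60.005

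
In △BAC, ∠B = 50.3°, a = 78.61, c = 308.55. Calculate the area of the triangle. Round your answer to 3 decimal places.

Area = ½·a·c·sin B ≈ 9330.9.

area ≈ 9330.938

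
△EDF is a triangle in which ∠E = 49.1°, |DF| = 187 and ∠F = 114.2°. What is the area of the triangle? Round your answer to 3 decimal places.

6063.100

The third angle is ∠D = 180° − ∠F − ∠E = 16.70°.
Law of sines: |FE| = |DF|·sin D/sin E ≈ 71.094.
Law of sines: |ED| = |DF|·sin F/sin E ≈ 225.66.
Area = ½·|DF|·|FE|·sin F ≈ 6063.1.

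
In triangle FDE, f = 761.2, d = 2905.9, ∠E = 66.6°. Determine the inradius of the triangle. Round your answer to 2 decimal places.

By the law of cosines, e² = f² + d² − 2·f·d·cos E = 7.2667e+06, so e ≈ 2695.7.
Area = ½·f·d·sin E ≈ 1.015e+06.
Semiperimeter s = (761.2+2905.9+2695.7)/2 = 3181.4.
Inradius = area/s = 1.015e+06/3181.4 ≈ 319.05.

r ≈ 319.05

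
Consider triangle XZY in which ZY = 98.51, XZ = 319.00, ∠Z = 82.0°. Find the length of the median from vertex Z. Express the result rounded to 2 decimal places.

173.36

By the law of cosines, YX² = XZ² + ZY² − 2·XZ·ZY·cos Z = 1.0272e+05, so YX ≈ 320.5.
Median from Z: ½√(2·XZ² + 2·ZY² − YX²) ≈ 173.36.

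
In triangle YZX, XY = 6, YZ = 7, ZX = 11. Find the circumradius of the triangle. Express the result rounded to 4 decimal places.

6.0874

By the law of cosines, cos Y = (XY² + YZ² − ZX²) / (2·XY·YZ) ≈ -0.42857, so ∠Y ≈ 2.014 rad.
Circumradius = ZX/(2 sin Y) ≈ 6.0874.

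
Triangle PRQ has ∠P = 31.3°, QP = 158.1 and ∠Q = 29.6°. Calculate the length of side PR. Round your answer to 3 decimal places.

The third angle is ∠R = 180° − ∠Q − ∠P = 119.10°.
Law of sines: PR = QP·sin Q/sin R ≈ 89.374.

89.374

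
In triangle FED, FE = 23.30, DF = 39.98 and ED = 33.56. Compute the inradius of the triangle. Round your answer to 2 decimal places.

Semiperimeter s = (33.56 + 39.98 + 23.3)/2 = 48.42.
Heron's formula: area = √(48.42·14.86·8.44·25.12) ≈ 390.57.
Inradius = area/s = 390.57/48.42 ≈ 8.0664.

r ≈ 8.07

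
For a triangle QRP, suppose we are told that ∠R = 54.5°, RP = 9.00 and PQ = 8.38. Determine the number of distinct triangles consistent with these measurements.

RP·sin R = 9.00·sin(54.5°) ≈ 7.327.
Since RP sin R < PQ < RP (7.327 < 8.38 < 9.00), two triangles exist.

2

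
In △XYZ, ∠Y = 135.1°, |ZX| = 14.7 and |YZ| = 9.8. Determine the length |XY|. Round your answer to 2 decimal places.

Law of sines: sin X = |YZ|·sin Y/|ZX| ≈ 0.47058.
Since |ZX| ≥ |YZ|, only the acute value applies: ∠X ≈ 28.07°.
Then ∠Z = 180° − ∠Y − ∠X ≈ 16.83°.
Law of sines gives |XY| = |ZX|·sin Z/sin Y ≈ 6.0289.

6.03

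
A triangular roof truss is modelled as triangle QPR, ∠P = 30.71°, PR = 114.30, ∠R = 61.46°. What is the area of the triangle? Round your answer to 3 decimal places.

The third angle is ∠Q = 180° − ∠P − ∠R = 87.83°.
Law of sines: RQ = PR·sin P/sin Q ≈ 58.414.
Law of sines: QP = PR·sin R/sin Q ≈ 100.48.
Area = ½·PR·RQ·sin R ≈ 2932.7.

2932.700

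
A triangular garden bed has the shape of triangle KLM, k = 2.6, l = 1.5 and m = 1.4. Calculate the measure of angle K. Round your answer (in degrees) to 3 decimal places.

By the law of cosines, cos K = (l² + m² − k²) / (2·l·m) ≈ -0.60714, so ∠K ≈ 127.38°.

127.383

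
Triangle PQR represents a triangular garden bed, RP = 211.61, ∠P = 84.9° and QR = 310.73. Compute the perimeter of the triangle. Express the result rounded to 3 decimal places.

Law of sines: sin Q = RP·sin P/QR ≈ 0.67831.
Since QR ≥ RP, only the acute value applies: ∠Q ≈ 42.71°.
Then ∠R = 180° − ∠P − ∠Q ≈ 52.39°.
Law of sines gives PQ = QR·sin R/sin P ≈ 247.13.
Semiperimeter s = (310.73+211.61+247.13)/2 = 384.73.
Perimeter = 310.73 + 211.61 + 247.13 = 769.47.

769.467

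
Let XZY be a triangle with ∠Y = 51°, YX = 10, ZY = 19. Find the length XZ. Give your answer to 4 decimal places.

14.8949

By the law of cosines, XZ² = ZY² + YX² − 2·ZY·YX·cos Y = 221.86, so XZ ≈ 14.895.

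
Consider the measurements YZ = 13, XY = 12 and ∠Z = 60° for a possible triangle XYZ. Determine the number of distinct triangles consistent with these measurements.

YZ·sin Z = 13·sin(60°) ≈ 11.26.
Since YZ sin Z < XY < YZ (11.26 < 12 < 13), two triangles exist.

2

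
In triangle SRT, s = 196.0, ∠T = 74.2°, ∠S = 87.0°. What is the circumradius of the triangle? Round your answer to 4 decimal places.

98.1345

The third angle is ∠R = 180° − ∠T − ∠S = 18.80°.
Law of sines: r = s·sin R/sin S ≈ 63.251.
Law of sines: t = s·sin T/sin S ≈ 188.85.
Circumradius = s/(2 sin S) ≈ 98.134.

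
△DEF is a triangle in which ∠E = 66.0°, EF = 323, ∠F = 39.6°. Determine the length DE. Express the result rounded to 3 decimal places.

The third angle is ∠D = 180° − ∠E − ∠F = 74.40°.
Law of sines: DE = EF·sin F/sin D ≈ 213.76.

213.762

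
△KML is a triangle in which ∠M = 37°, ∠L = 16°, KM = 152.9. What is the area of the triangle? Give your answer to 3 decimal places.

20382.551

The third angle is ∠K = 180° − ∠M − ∠L = 127.00°.
Law of sines: ML = KM·sin K/sin L ≈ 443.01.
Law of sines: LK = KM·sin M/sin L ≈ 333.84.
Area = ½·KM·ML·sin M ≈ 20383.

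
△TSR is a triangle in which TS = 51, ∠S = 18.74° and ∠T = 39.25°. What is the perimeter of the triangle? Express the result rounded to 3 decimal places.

108.377

The third angle is ∠R = 180° − ∠T − ∠S = 122.01°.
Law of sines: SR = TS·sin T/sin R ≈ 38.054.
Law of sines: RT = TS·sin S/sin R ≈ 19.323.
Semiperimeter s = (38.054+19.323+51)/2 = 54.188.
Perimeter = 38.054 + 19.323 + 51 = 108.38.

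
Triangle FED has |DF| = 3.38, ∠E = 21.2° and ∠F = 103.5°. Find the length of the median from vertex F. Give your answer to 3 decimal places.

3.819

The third angle is ∠D = 180° − ∠F − ∠E = 55.30°.
Law of sines: |ED| = |DF|·sin F/sin E ≈ 9.0885.
Law of sines: |FE| = |DF|·sin D/sin E ≈ 7.6843.
Median from F: ½√(2·|DF|² + 2·|FE|² − |ED|²) ≈ 3.8193.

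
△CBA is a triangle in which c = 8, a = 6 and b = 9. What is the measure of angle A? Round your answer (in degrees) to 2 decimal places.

By the law of cosines, cos A = (c² + b² − a²) / (2·c·b) ≈ 0.75694, so ∠A ≈ 40.80°.

∠A ≈ 40.80°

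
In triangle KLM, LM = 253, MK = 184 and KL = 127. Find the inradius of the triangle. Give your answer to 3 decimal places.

39.523

Semiperimeter s = (253 + 184 + 127)/2 = 282.
Heron's formula: area = √(282·29·98·155) ≈ 11146.
Inradius = area/s = 11146/282 ≈ 39.523.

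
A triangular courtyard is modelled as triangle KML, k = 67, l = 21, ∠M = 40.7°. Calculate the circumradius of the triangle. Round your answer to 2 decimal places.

By the law of cosines, m² = l² + k² − 2·l·k·cos M = 2796.6, so m ≈ 52.883.
Area = ½·l·k·sin M ≈ 458.75.
Circumradius = m/(2 sin M) ≈ 40.548.

R ≈ 40.55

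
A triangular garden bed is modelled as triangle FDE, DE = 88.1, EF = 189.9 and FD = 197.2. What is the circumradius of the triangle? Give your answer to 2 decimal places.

By the law of cosines, cos F = (EF² + FD² − DE²) / (2·EF·FD) ≈ 0.89708, so ∠F ≈ 26.22°.
Circumradius = DE/(2 sin F) ≈ 99.691.

99.69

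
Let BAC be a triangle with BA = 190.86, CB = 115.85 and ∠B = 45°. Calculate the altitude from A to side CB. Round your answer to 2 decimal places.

h_A ≈ 134.96

By the law of cosines, AC² = CB² + BA² − 2·CB·BA·cos B = 18579, so AC ≈ 136.3.
Area = ½·CB·BA·sin B ≈ 7817.5.
The altitude from A has length 2·area/CB ≈ 134.96.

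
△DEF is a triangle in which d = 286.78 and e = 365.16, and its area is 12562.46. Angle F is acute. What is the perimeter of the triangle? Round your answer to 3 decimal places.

From area = ½·d·e·sin F, we get sin F = 2·area/(d·e) ≈ 0.23992.
Taking the acute solution, ∠F ≈ 13.88°.
Law of cosines then gives f ≈ 110.73.
Perimeter = 286.78 + 365.16 + 110.73 = 762.67.

perimeter ≈ 762.669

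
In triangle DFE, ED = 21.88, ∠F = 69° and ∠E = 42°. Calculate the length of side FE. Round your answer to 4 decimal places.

21.8800

The third angle is ∠D = 180° − ∠F − ∠E = 69.00°.
Law of sines: FE = ED·sin D/sin F ≈ 21.88.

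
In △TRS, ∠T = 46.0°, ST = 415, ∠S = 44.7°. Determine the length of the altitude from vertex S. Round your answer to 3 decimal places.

h_S ≈ 298.526

The third angle is ∠R = 180° − ∠S − ∠T = 89.30°.
Law of sines: RS = ST·sin T/sin R ≈ 298.55.
Law of sines: TR = ST·sin S/sin R ≈ 291.93.
Area = ½·ST·RS·sin S ≈ 43574.
The altitude from S has length 2·area/TR ≈ 298.53.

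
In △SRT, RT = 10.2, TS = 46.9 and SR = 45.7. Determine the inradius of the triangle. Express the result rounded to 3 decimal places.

Semiperimeter s = (10.2 + 46.9 + 45.7)/2 = 51.4.
Heron's formula: area = √(51.4·41.2·4.5·5.7) ≈ 233.06.
Inradius = area/s = 233.06/51.4 ≈ 4.5343.

4.534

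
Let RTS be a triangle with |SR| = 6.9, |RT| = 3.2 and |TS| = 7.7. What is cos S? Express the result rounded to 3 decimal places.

cos S ≈ 0.910

By the law of cosines, cos S = (|TS|² + |SR|² − |RT|²) / (2·|TS|·|SR|) ≈ 0.90966, so ∠S ≈ 24.54°.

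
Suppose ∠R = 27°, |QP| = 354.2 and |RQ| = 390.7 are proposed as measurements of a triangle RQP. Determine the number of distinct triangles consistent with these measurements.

2

|RQ|·sin R = 390.7·sin(27°) ≈ 177.4.
Since |RQ| sin R < |QP| < |RQ| (177.4 < 354.2 < 390.7), two triangles exist.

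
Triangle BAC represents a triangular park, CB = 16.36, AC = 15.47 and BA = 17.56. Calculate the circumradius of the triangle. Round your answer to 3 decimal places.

9.546

By the law of cosines, cos B = (CB² + BA² − AC²) / (2·CB·BA) ≈ 0.58598, so ∠B ≈ 0.945 rad.
Circumradius = AC/(2 sin B) ≈ 9.5455.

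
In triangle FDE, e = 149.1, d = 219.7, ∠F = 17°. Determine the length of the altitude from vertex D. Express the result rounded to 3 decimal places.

43.593

By the law of cosines, f² = d² + e² − 2·d·e·cos F = 7847, so f ≈ 88.583.
Area = ½·d·e·sin F ≈ 4788.6.
The altitude from D has length 2·area/d ≈ 43.593.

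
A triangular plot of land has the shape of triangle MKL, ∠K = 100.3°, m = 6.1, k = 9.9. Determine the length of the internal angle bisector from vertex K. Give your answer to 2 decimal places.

Law of sines: sin M = m·sin K/k ≈ 0.60623.
Since k ≥ m, only the acute value applies: ∠M ≈ 37.32°.
Then ∠L = 180° − ∠K − ∠M ≈ 42.38°.
Law of sines gives l = k·sin L/sin K ≈ 6.7827.
The bisector from K has length 2·l·m·cos(∠K/2)/(l+m) ≈ 4.1159.

4.12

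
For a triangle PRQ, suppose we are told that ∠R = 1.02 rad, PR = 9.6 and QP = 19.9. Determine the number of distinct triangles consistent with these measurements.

PR·sin R = 9.6·sin(1.02 rad) ≈ 8.18.
Since QP ≥ PR, exactly one triangle exists.

1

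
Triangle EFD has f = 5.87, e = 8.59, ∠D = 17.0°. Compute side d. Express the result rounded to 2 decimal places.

3.44

By the law of cosines, d² = e² + f² − 2·e·f·cos D = 11.805, so d ≈ 3.4358.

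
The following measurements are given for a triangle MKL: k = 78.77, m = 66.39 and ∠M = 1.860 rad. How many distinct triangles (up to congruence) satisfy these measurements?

0

k·sin M = 78.77·sin(1.860 rad) ≈ 75.5.
Since ∠M is not acute, a triangle exists only if m > k; here m ≤ k, so there is no triangle.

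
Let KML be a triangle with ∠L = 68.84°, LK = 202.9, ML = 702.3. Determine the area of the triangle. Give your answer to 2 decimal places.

Area = ½·ML·LK·sin L ≈ 66444.

66444.49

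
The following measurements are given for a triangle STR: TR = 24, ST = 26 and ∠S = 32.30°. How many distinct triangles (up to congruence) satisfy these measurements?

2

ST·sin S = 26·sin(32.30°) ≈ 13.89.
Since ST sin S < TR < ST (13.89 < 24 < 26), two triangles exist.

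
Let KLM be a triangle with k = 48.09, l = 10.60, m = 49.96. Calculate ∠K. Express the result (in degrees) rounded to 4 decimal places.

By the law of cosines, cos K = (l² + m² − k²) / (2·l·m) ≈ 0.27920, so ∠K ≈ 73.79°.

∠K ≈ 73.7876°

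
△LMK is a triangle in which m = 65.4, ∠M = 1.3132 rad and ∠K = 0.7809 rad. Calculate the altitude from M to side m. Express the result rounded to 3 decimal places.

41.236

The third angle is ∠L = π − ∠M − ∠K = 1.0475 rad.
Law of sines: l = m·sin L/sin M ≈ 58.581.
Law of sines: k = m·sin K/sin M ≈ 47.607.
Area = ½·m·l·sin K ≈ 1348.4.
The altitude from M has length 2·area/m ≈ 41.236.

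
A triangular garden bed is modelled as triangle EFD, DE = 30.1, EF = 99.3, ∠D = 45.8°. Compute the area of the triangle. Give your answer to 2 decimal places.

1272.21

Law of sines: sin F = DE·sin D/EF ≈ 0.21731.
Since EF ≥ DE, only the acute value applies: ∠F ≈ 12.55°.
Then ∠E = 180° − ∠D − ∠F ≈ 121.65°.
Law of sines gives FD = EF·sin E/sin D ≈ 117.91.
Area = ½·EF·DE·sin E ≈ 1272.2.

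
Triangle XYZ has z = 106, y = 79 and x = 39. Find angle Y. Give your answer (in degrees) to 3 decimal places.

∠Y ≈ 37.992°

By the law of cosines, cos Y = (z² + x² − y²) / (2·z·x) ≈ 0.78810, so ∠Y ≈ 37.99°.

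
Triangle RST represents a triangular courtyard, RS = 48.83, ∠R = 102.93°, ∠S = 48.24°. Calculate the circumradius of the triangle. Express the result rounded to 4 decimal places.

50.6312

The third angle is ∠T = 180° − ∠R − ∠S = 28.83°.
Law of sines: ST = RS·sin R/sin T ≈ 98.695.
Law of sines: TR = RS·sin S/sin T ≈ 75.536.
Circumradius = RS/(2 sin T) ≈ 50.631.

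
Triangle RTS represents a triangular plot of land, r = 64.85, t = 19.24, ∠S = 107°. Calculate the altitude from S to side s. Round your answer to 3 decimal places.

By the law of cosines, s² = r² + t² − 2·r·t·cos S = 5305.3, so s ≈ 72.837.
Area = ½·r·t·sin S ≈ 596.6.
The altitude from S has length 2·area/s ≈ 16.382.

16.382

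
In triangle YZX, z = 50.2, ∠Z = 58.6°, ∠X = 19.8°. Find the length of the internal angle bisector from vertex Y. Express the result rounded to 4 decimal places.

18.0282

The third angle is ∠Y = 180° − ∠Z − ∠X = 101.60°.
Law of sines: y = z·sin Y/sin Z ≈ 57.612.
Law of sines: x = z·sin X/sin Z ≈ 19.922.
The bisector from Y has length 2·z·x·cos(∠Y/2)/(z+x) ≈ 18.028.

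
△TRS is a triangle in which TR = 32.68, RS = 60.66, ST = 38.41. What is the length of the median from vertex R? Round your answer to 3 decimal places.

m_R ≈ 44.777

Median from R: ½√(2·TR² + 2·RS² − ST²) ≈ 44.777.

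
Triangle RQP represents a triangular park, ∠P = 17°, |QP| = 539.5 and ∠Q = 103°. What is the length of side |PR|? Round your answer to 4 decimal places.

606.9945

The third angle is ∠R = 180° − ∠Q − ∠P = 60.00°.
Law of sines: |PR| = |QP|·sin Q/sin R ≈ 606.99.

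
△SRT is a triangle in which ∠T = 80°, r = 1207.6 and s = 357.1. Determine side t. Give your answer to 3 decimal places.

1198.354

By the law of cosines, t² = s² + r² − 2·s·r·cos T = 1.4361e+06, so t ≈ 1198.4.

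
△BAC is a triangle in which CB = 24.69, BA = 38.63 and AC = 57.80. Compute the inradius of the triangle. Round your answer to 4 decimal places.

Semiperimeter s = (57.8 + 24.69 + 38.63)/2 = 60.56.
Heron's formula: area = √(60.56·2.76·35.87·21.93) ≈ 362.6.
Inradius = area/s = 362.6/60.56 ≈ 5.9875.

r ≈ 5.9875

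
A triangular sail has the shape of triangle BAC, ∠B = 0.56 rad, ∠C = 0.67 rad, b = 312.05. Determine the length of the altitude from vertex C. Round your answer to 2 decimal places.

h_C ≈ 294.10

The third angle is ∠A = π − ∠C − ∠B = 1.912 rad.
Law of sines: a = b·sin A/sin B ≈ 553.67.
Law of sines: c = b·sin C/sin B ≈ 364.8.
Area = ½·b·a·sin C ≈ 53645.
The altitude from C has length 2·area/c ≈ 294.1.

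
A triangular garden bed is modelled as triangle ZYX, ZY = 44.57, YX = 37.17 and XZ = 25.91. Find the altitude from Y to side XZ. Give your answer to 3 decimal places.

Semiperimeter s = (37.17 + 25.91 + 44.57)/2 = 53.825.
Heron's formula: area = √(53.825·16.655·27.915·9.255) ≈ 481.25.
The altitude from Y has length 2·area/XZ ≈ 37.148.

37.148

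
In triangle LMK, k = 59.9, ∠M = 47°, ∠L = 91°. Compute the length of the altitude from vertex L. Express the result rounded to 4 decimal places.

The third angle is ∠K = 180° − ∠L − ∠M = 42.00°.
Law of sines: l = k·sin L/sin K ≈ 89.506.
Law of sines: m = k·sin M/sin K ≈ 65.47.
Area = ½·k·l·sin M ≈ 1960.5.
The altitude from L has length 2·area/l ≈ 43.808.

43.8081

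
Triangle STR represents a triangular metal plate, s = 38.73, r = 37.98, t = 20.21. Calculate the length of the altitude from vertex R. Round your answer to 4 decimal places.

Semiperimeter p = (38.73 + 20.21 + 37.98)/2 = 48.46.
Heron's formula: area = √(48.46·9.73·28.25·10.48) ≈ 373.63.
The altitude from R has length 2·area/r ≈ 19.675.

h_R ≈ 19.6749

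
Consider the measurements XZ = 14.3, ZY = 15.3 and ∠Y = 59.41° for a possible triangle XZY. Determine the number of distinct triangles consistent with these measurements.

2

ZY·sin Y = 15.3·sin(59.41°) ≈ 13.17.
Since ZY sin Y < XZ < ZY (13.17 < 14.3 < 15.3), two triangles exist.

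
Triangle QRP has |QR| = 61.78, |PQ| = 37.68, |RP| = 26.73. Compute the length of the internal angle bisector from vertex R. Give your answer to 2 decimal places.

t_R ≈ 36.77

By the law of cosines, cos R = (|QR|² + |RP|² − |PQ|²) / (2·|QR|·|RP|) ≈ 0.94208, so ∠R ≈ 0.342 rad.
The bisector from R has length 2·|QR|·|RP|·cos(∠R/2)/(|QR|+|RP|) ≈ 36.771.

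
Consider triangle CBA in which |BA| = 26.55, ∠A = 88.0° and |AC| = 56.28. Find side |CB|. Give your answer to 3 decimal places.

By the law of cosines, |CB|² = |BA|² + |AC|² − 2·|BA|·|AC|·cos A = 3768, so |CB| ≈ 61.384.

61.384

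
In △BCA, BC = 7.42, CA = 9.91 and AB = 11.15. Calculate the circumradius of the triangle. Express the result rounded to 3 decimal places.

R ≈ 5.686

By the law of cosines, cos B = (AB² + BC² − CA²) / (2·AB·BC) ≈ 0.49056, so ∠B ≈ 60.62°.
Circumradius = CA/(2 sin B) ≈ 5.6862.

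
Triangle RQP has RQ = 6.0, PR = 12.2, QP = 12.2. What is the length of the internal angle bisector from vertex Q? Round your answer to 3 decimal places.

6.349

By the law of cosines, cos Q = (RQ² + QP² − PR²) / (2·RQ·QP) ≈ 0.24590, so ∠Q ≈ 1.322 rad.
The bisector from Q has length 2·RQ·QP·cos(∠Q/2)/(RQ+QP) ≈ 6.3489.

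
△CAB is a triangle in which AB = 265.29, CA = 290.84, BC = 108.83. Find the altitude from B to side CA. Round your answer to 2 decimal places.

Semiperimeter s = (265.29 + 108.83 + 290.84)/2 = 332.48.
Heron's formula: area = √(332.48·67.19·223.65·41.64) ≈ 14424.
The altitude from B has length 2·area/CA ≈ 99.186.

99.19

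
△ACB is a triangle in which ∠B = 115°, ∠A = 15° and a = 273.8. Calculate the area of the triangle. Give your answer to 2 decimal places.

The third angle is ∠C = 180° − ∠B − ∠A = 50.00°.
Law of sines: c = a·sin C/sin A ≈ 810.38.
Law of sines: b = a·sin B/sin A ≈ 958.77.
Area = ½·a·c·sin B ≈ 1.0055e+05.

area ≈ 100547.28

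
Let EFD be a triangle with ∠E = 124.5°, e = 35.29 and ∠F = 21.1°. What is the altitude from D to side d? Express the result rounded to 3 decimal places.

The third angle is ∠D = 180° − ∠E − ∠F = 34.40°.
Law of sines: f = e·sin F/sin E ≈ 15.415.
Law of sines: d = e·sin D/sin E ≈ 24.193.
Area = ½·e·f·sin D ≈ 153.67.
The altitude from D has length 2·area/d ≈ 12.704.

12.704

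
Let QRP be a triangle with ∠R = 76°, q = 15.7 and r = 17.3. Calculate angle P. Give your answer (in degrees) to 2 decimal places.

42.29

Law of sines: sin Q = q·sin R/r ≈ 0.88056.
Since r ≥ q, only the acute value applies: ∠Q ≈ 61.71°.
Then ∠P = 180° − ∠R − ∠Q ≈ 42.29°.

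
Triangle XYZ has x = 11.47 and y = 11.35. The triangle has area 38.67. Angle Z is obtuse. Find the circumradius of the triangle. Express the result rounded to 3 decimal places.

From area = ½·x·y·sin Z, we get sin Z = 2·area/(x·y) ≈ 0.59408.
Taking the obtuse solution, ∠Z ≈ 143.55°.
Law of cosines then gives z ≈ 21.675.
Circumradius = z/(2 sin Z) ≈ 18.243.

18.243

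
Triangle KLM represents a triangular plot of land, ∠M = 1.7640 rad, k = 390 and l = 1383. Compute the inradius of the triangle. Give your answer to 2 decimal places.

By the law of cosines, m² = k² + l² − 2·k·l·cos M = 2.2719e+06, so m ≈ 1507.3.
Area = ½·k·l·sin M ≈ 2.6467e+05.
Semiperimeter s = (390+1383+1507.3)/2 = 1640.1.
Inradius = area/s = 2.6467e+05/1640.1 ≈ 161.37.

161.37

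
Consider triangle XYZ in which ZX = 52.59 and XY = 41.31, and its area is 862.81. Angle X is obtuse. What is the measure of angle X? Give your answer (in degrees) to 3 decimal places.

127.410

From area = ½·ZX·XY·sin X, we get sin X = 2·area/(ZX·XY) ≈ 0.79430.
Taking the obtuse solution, ∠X ≈ 127.41°.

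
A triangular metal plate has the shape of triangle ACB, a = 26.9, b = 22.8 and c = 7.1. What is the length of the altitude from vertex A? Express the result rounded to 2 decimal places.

Semiperimeter s = (26.9 + 7.1 + 22.8)/2 = 28.4.
Heron's formula: area = √(28.4·1.5·21.3·5.6) ≈ 71.283.
The altitude from A has length 2·area/a ≈ 5.2999.

5.30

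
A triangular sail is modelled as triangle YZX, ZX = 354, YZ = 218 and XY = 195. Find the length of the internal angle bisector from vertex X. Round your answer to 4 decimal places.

By the law of cosines, cos X = (ZX² + XY² − YZ²) / (2·ZX·XY) ≈ 0.83889, so ∠X ≈ 32.98°.
The bisector from X has length 2·ZX·XY·cos(∠X/2)/(ZX+XY) ≈ 241.13.

t_X ≈ 241.1339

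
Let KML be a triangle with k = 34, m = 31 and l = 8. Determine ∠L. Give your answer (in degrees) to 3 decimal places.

By the law of cosines, cos L = (k² + m² − l²) / (2·k·m) ≈ 0.97391, so ∠L ≈ 13.12°.

13.117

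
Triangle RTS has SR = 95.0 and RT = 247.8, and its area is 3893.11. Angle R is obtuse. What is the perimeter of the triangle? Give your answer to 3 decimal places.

681.713

From area = ½·SR·RT·sin R, we get sin R = 2·area/(SR·RT) ≈ 0.33075.
Taking the obtuse solution, ∠R ≈ 160.69°.
Law of cosines then gives TS ≈ 338.91.
Perimeter = 338.91 + 95 + 247.8 = 681.71.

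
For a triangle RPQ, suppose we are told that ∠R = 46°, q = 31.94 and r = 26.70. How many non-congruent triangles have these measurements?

q·sin R = 31.94·sin(46°) ≈ 22.98.
Since q sin R < r < q (22.98 < 26.70 < 31.94), two triangles exist.

2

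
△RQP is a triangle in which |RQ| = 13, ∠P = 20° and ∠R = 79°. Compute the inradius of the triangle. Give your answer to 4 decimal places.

5.4531

The third angle is ∠Q = 180° − ∠P − ∠R = 81.00°.
Law of sines: |QP| = |RQ|·sin R/sin P ≈ 37.311.
Law of sines: |PR| = |RQ|·sin Q/sin P ≈ 37.541.
Area = ½·|RQ|·|QP|·sin Q ≈ 239.54.
Semiperimeter s = (37.311+37.541+13)/2 = 43.926.
Inradius = area/s = 239.54/43.926 ≈ 5.4531.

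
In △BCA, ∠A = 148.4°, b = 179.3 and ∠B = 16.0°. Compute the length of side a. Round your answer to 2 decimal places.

The third angle is ∠C = 180° − ∠A − ∠B = 15.60°.
Law of sines: a = b·sin A/sin B ≈ 340.85.

340.85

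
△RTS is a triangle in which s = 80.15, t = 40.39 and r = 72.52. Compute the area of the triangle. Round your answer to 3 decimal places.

Semiperimeter p = (72.52 + 40.39 + 80.15)/2 = 96.53.
Heron's formula: area = √(96.53·24.01·56.14·16.38) ≈ 1459.9.

area ≈ 1459.891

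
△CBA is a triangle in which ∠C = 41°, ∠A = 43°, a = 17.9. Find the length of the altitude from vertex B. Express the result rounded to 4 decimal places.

11.7435

The third angle is ∠B = 180° − ∠A − ∠C = 96.00°.
Law of sines: c = a·sin C/sin A ≈ 17.219.
Law of sines: b = a·sin B/sin A ≈ 26.103.
Area = ½·a·c·sin B ≈ 153.27.
The altitude from B has length 2·area/b ≈ 11.743.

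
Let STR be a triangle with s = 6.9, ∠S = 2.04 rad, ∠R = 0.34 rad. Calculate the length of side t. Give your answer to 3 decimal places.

The third angle is ∠T = π − ∠R − ∠S = 0.762 rad.
Law of sines: t = s·sin T/sin S ≈ 5.3385.

5.338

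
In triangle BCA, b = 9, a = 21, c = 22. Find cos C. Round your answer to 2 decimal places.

By the law of cosines, cos C = (a² + b² − c²) / (2·a·b) ≈ 0.10053, so ∠C ≈ 84.23°.

0.10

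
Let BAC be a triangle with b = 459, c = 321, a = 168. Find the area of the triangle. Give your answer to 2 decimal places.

Semiperimeter s = (459 + 168 + 321)/2 = 474.
Heron's formula: area = √(474·15·306·153) ≈ 18245.

18244.89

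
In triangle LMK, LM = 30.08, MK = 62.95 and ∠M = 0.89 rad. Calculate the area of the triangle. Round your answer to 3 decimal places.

Area = ½·LM·MK·sin M ≈ 735.71.

area ≈ 735.707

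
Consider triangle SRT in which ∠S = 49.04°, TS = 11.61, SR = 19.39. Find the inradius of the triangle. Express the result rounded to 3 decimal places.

r ≈ 3.721

By the law of cosines, RT² = TS² + SR² − 2·TS·SR·cos S = 215.62, so RT ≈ 14.684.
Area = ½·TS·SR·sin S ≈ 85.001.
Semiperimeter s = (14.684+11.61+19.39)/2 = 22.842.
Inradius = area/s = 85.001/22.842 ≈ 3.7213.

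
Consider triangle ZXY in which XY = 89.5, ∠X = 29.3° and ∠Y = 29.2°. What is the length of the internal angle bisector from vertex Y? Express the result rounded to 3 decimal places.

The third angle is ∠Z = 180° − ∠X − ∠Y = 121.50°.
Law of sines: YZ = XY·sin X/sin Z ≈ 51.37.
Law of sines: ZX = XY·sin Y/sin Z ≈ 51.21.
The bisector from Y has length 2·XY·YZ·cos(∠Y/2)/(XY+YZ) ≈ 63.166.

63.166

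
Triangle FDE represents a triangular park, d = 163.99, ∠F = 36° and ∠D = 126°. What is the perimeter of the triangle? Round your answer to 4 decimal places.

The third angle is ∠E = 180° − ∠F − ∠D = 18.00°.
Law of sines: f = d·sin F/sin D ≈ 119.15.
Law of sines: e = d·sin E/sin D ≈ 62.639.
Semiperimeter s = (119.15+163.99+62.639)/2 = 172.89.
Perimeter = 119.15 + 163.99 + 62.639 = 345.77.

perimeter ≈ 345.7743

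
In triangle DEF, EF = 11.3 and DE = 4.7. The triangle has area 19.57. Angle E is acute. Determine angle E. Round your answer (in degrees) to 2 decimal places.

From area = ½·DE·EF·sin E, we get sin E = 2·area/(DE·EF) ≈ 0.73696.
Taking the acute solution, ∠E ≈ 47.47°.

∠E ≈ 47.47°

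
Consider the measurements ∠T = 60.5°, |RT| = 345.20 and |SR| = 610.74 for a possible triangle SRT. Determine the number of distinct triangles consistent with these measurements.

|RT|·sin T = 345.20·sin(60.5°) ≈ 300.4.
Since |SR| ≥ |RT|, exactly one triangle exists.

1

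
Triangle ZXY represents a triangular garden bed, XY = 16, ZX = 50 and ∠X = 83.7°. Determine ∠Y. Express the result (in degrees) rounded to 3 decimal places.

∠Y ≈ 78.056°

By the law of cosines, YZ² = ZX² + XY² − 2·ZX·XY·cos X = 2580.4, so YZ ≈ 50.798.
Law of cosines again: cos Y = (XY² + YZ² − ZX²)/(2·XY·YZ) ≈ 0.20696, so ∠Y ≈ 78.06°.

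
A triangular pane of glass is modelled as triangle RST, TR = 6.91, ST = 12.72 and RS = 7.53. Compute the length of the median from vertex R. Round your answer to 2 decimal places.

m_R ≈ 3.43

Median from R: ½√(2·TR² + 2·RS² − ST²) ≈ 3.4315.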